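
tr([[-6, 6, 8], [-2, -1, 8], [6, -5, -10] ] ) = -17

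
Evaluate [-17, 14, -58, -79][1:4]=[14, -58, -79]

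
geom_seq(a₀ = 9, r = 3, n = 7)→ [9, 27, 81, 243, 729, 2187, 6561]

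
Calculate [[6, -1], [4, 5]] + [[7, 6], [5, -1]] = [[13, 5], [9, 4]]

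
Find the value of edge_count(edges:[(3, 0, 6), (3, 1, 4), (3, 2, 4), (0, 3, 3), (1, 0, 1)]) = 5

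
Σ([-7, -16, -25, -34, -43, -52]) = -177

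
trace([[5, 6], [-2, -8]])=-3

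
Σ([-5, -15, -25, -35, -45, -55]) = -180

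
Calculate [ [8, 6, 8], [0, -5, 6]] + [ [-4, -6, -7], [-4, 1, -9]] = [[4, 0, 1], [-4, -4, -3]]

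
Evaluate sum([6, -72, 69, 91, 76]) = 6 + (-72) + 69 + 91 + 76
= 170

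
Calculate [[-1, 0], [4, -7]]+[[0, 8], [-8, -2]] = [[-1, 8], [-4, -9]]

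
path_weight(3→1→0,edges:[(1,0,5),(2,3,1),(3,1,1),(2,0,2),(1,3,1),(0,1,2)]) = w(3→1)=1 + w(1→0)=5
= 6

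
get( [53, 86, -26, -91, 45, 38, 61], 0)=53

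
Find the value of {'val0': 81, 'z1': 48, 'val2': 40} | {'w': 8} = {'val0': 81, 'z1': 48, 'val2': 40, 'w': 8}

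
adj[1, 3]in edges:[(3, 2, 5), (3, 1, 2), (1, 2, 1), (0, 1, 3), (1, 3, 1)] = 1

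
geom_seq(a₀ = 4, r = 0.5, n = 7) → [4.0, 2.0, 1.0, 0.5, 0.25, 0.125, 0.0625]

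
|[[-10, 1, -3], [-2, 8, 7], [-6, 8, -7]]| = 968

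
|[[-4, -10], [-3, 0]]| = (-4)*(0) - (-10)*(-3)
= -30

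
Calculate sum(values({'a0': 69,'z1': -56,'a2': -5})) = 69 + (-56) + (-5)
= 8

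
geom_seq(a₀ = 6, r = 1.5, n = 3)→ a_0 = 6*1.5^0 = 6.0
a_1 = 6*1.5^1 = 9.0
a_2 = 6*1.5^2 = 13.5
= [6.0, 9.0, 13.5]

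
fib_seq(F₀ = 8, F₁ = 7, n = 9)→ [8, 7, 15, 22, 37, 59, 96, 155, 251]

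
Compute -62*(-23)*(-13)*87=-1612806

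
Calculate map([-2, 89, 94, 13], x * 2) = -2*2=-4, 89*2=178, 94*2=188, 13*2=26
= [-4, 178, 188, 26]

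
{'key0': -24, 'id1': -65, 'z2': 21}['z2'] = 21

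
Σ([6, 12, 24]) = 42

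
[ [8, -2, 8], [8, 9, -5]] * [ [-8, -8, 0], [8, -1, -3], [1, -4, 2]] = C[0][0] = (8)*(-8) + (-2)*(8) + (8)*(1) = -72
C[0][1] = (8)*(-8) + (-2)*(-1) + (8)*(-4) = -94
C[0][2] = (8)*(0) + (-2)*(-3) + (8)*(2) = 22
C[1][0] = (8)*(-8) + (9)*(8) + (-5)*(1) = 3
C[1][1] = (8)*(-8) + (9)*(-1) + (-5)*(-4) = -53
C[1][2] = (8)*(0) + (9)*(-3) + (-5)*(2) = -37
= [[-72, -94, 22], [3, -53, -37]]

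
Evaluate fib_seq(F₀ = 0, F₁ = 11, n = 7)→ [0, 11, 11, 22, 33, 55, 88]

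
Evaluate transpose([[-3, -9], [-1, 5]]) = [[-3, -1], [-9, 5]]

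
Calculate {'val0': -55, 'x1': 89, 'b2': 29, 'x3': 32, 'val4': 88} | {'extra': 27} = {'val0': -55, 'x1': 89, 'b2': 29, 'x3': 32, 'val4': 88, 'extra': 27}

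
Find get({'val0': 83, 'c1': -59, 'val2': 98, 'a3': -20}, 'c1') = -59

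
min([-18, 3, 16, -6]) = -18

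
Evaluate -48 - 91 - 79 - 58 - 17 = -293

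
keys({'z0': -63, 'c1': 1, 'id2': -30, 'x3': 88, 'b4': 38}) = ['z0', 'c1', 'id2', 'x3', 'b4']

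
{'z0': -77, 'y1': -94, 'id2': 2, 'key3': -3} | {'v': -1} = {'z0': -77, 'y1': -94, 'id2': 2, 'key3': -3, 'v': -1}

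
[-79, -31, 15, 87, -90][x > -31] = keep x where x > -31: -79✗, -31✗, 15✓, 87✓, -90✗
= [15, 87]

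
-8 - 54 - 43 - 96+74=-127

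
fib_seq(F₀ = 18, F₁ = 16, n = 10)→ F_2 = F_1 + F_0 = 34
F_3 = F_2 + F_1 = 50
F_4 = F_3 + F_2 = 84
...
= [18, 16, 34, 50, 84, 134, 218, 352, 570, 922]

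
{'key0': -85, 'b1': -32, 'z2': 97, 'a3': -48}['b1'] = -32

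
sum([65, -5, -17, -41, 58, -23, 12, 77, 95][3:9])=slice → [-41, 58, -23, 12, 77, 95]
(-41) + 58 + (-23) + 12 + 77 + 95
= 178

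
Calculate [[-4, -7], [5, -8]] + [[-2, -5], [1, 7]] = [[-6, -12], [6, -1]]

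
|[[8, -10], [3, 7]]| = 86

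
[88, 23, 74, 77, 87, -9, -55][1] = 23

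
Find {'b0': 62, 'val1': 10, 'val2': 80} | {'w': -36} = {'b0': 62, 'val1': 10, 'val2': 80, 'w': -36}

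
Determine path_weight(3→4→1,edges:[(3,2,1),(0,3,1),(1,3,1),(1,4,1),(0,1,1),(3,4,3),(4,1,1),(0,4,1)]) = 4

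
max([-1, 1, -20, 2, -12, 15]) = 15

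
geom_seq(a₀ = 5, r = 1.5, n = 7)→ [5.0, 7.5, 11.25, 16.875, 25.3125, 37.96875, 56.953125]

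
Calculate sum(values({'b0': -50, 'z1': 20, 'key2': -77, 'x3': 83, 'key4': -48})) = -72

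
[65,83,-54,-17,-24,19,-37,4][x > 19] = keep x where x > 19: 65✓, 83✓, -54✗, -17✗, -24✗, 19✗, -37✗, 4✗
= [65, 83]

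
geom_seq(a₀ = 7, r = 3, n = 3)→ a_0 = 7*3^0 = 7
a_1 = 7*3^1 = 21
a_2 = 7*3^2 = 63
= [7, 21, 63]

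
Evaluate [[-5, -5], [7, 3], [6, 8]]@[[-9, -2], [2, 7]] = C[0][0] = (-5)*(-9) + (-5)*(2) = 35
C[0][1] = (-5)*(-2) + (-5)*(7) = -25
C[1][0] = (7)*(-9) + (3)*(2) = -57
C[1][1] = (7)*(-2) + (3)*(7) = 7
C[2][0] = (6)*(-9) + (8)*(2) = -38
C[2][1] = (6)*(-2) + (8)*(7) = 44
= [[35, -25], [-57, 7], [-38, 44]]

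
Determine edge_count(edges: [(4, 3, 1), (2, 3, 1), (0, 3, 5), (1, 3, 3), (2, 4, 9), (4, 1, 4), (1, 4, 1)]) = 7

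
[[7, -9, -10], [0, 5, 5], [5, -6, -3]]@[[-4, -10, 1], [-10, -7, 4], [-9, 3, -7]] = C[0][0] = (7)*(-4) + (-9)*(-10) + (-10)*(-9) = 152
C[0][1] = (7)*(-10) + (-9)*(-7) + (-10)*(3) = -37
C[0][2] = (7)*(1) + (-9)*(4) + (-10)*(-7) = 41
C[1][0] = (0)*(-4) + (5)*(-10) + (5)*(-9) = -95
C[1][1] = (0)*(-10) + (5)*(-7) + (5)*(3) = -20
C[1][2] = (0)*(1) + (5)*(4) + (5)*(-7) = -15
... (3 more cells)
= [[152, -37, 41], [-95, -20, -15], [67, -17, 2]]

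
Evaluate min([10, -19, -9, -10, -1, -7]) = -19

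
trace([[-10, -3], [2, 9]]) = diagonal: (-10) + 9
= -1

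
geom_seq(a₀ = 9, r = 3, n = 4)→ a_0 = 9*3^0 = 9
a_1 = 9*3^1 = 27
a_2 = 9*3^2 = 81
...
= [9, 27, 81, 243]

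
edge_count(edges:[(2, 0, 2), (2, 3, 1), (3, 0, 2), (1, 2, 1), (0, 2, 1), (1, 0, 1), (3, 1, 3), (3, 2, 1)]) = 8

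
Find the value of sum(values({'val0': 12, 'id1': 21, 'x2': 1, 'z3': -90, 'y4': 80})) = 24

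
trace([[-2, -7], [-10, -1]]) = diagonal: (-2) + (-1)
= -3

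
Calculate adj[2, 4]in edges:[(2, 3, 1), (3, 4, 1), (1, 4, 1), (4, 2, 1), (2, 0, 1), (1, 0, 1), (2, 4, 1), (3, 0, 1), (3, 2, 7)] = 1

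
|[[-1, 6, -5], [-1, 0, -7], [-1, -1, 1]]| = (1)*(-1)*det([[0, -7], [-1, 1]]) + (-1)*(6)*det([[-1, -7], [-1, 1]]) + (1)*(-5)*det([[-1, 0], [-1, -1]])
= 7 + 48 + -5
= 50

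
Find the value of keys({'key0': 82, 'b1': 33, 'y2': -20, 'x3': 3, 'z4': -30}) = ['key0', 'b1', 'y2', 'x3', 'z4']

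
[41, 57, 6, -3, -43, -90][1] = 57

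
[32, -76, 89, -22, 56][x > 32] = [89, 56]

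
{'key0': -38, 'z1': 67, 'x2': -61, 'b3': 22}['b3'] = 22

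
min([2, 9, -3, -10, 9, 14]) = -10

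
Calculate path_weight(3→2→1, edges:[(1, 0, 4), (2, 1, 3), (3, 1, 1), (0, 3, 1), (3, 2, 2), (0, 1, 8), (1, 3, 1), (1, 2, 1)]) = 5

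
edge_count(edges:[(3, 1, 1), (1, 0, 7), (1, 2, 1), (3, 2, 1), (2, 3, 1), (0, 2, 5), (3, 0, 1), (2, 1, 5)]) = 8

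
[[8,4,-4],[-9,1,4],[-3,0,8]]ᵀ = [[8, -9, -3], [4, 1, 0], [-4, 4, 8]]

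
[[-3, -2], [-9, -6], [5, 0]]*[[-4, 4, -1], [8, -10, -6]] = [[-4, 8, 15], [-12, 24, 45], [-20, 20, -5]]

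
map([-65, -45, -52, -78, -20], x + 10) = [-55, -35, -42, -68, -10]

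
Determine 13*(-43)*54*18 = -543348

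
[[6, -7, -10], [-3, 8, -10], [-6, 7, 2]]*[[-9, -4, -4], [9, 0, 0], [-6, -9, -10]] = C[0][0] = (6)*(-9) + (-7)*(9) + (-10)*(-6) = -57
C[0][1] = (6)*(-4) + (-7)*(0) + (-10)*(-9) = 66
C[0][2] = (6)*(-4) + (-7)*(0) + (-10)*(-10) = 76
C[1][0] = (-3)*(-9) + (8)*(9) + (-10)*(-6) = 159
C[1][1] = (-3)*(-4) + (8)*(0) + (-10)*(-9) = 102
C[1][2] = (-3)*(-4) + (8)*(0) + (-10)*(-10) = 112
... (3 more cells)
= [[-57, 66, 76], [159, 102, 112], [105, 6, 4]]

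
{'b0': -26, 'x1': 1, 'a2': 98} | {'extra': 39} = {'b0': -26, 'x1': 1, 'a2': 98, 'extra': 39}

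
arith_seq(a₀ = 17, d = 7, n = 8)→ [17, 24, 31, 38, 45, 52, 59, 66]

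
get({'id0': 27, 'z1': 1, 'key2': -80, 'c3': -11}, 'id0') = 27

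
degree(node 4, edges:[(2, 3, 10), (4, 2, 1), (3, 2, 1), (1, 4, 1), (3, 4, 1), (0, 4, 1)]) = 4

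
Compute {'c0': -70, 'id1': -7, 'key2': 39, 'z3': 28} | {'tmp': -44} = {'c0': -70, 'id1': -7, 'key2': 39, 'z3': 28, 'tmp': -44}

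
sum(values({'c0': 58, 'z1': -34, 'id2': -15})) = 9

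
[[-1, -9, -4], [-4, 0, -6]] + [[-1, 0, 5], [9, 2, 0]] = [[-2, -9, 1], [5, 2, -6]]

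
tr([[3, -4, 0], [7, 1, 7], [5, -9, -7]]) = diagonal: 3 + 1 + (-7)
= -3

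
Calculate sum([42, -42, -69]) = -69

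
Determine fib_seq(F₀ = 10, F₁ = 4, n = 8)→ F_2 = F_1 + F_0 = 14
F_3 = F_2 + F_1 = 18
F_4 = F_3 + F_2 = 32
...
= [10, 4, 14, 18, 32, 50, 82, 132]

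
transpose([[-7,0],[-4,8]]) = [[-7, -4], [0, 8]]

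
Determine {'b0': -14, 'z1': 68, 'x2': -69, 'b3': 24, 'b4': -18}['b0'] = -14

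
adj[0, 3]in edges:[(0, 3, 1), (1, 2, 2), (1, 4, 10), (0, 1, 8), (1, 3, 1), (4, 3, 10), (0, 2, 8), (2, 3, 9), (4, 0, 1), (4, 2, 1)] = 1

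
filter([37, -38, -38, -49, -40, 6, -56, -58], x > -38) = [37, 6]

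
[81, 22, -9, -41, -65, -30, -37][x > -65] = keep x where x > -65: 81✓, 22✓, -9✓, -41✓, -65✗, -30✓, -37✓
= [81, 22, -9, -41, -30, -37]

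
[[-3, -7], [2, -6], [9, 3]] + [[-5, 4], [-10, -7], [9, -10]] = [[-8, -3], [-8, -13], [18, -7]]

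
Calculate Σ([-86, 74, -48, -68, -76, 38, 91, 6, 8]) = -61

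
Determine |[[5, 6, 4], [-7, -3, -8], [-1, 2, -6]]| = (1)*(5)*det([[-3, -8], [2, -6]]) + (-1)*(6)*det([[-7, -8], [-1, -6]]) + (1)*(4)*det([[-7, -3], [-1, 2]])
= 170 + -204 + -68
= -102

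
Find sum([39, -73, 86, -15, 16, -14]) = 39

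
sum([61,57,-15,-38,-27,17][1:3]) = 42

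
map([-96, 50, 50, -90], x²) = [9216, 2500, 2500, 8100]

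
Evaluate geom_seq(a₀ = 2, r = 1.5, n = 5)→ a_0 = 2*1.5^0 = 2.0
a_1 = 2*1.5^1 = 3.0
a_2 = 2*1.5^2 = 4.5
...
= [2.0, 3.0, 4.5, 6.75, 10.125]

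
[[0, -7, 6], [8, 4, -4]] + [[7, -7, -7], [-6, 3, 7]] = [[7, -14, -1], [2, 7, 3]]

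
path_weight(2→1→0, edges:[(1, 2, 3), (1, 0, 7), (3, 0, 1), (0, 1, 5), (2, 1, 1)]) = w(2→1)=1 + w(1→0)=7
= 8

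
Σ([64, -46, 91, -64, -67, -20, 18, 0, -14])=-38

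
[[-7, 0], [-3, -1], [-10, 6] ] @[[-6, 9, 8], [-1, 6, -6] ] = C[0][0] = (-7)*(-6) + (0)*(-1) = 42
C[0][1] = (-7)*(9) + (0)*(6) = -63
C[0][2] = (-7)*(8) + (0)*(-6) = -56
C[1][0] = (-3)*(-6) + (-1)*(-1) = 19
C[1][1] = (-3)*(9) + (-1)*(6) = -33
C[1][2] = (-3)*(8) + (-1)*(-6) = -18
... (3 more cells)
= [[42, -63, -56], [19, -33, -18], [54, -54, -116]]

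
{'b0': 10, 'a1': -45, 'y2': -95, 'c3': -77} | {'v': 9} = {'b0': 10, 'a1': -45, 'y2': -95, 'c3': -77, 'v': 9}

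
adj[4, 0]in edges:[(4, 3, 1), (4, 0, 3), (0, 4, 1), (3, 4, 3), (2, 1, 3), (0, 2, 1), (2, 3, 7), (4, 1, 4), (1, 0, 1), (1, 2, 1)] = 3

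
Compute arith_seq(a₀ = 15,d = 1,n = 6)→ a_0 = 15 + 0*1 = 15
a_1 = 15 + 1*1 = 16
a_2 = 15 + 2*1 = 17
...
= [15, 16, 17, 18, 19, 20]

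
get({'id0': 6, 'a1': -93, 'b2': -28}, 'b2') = -28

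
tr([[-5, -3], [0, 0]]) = -5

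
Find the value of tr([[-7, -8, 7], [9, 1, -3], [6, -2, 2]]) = -4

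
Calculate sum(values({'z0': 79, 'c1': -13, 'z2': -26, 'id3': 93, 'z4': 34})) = 167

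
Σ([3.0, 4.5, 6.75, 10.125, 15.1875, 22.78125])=3.0 + 4.5 + 6.75 + 10.125 + 15.1875 + 22.78125
= 62.34375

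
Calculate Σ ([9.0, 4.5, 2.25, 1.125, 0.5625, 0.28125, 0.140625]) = 17.859375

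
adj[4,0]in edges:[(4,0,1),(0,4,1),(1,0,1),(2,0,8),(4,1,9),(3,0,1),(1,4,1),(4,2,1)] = 1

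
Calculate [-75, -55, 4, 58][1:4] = [-55, 4, 58]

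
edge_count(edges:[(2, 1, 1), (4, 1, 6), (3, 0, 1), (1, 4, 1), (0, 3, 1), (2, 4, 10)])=6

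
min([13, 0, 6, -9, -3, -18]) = -18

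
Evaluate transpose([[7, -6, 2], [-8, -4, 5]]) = [[7, -8], [-6, -4], [2, 5]]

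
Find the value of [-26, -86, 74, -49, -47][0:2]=[-26, -86]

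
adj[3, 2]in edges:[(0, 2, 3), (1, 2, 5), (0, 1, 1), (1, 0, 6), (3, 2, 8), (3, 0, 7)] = 8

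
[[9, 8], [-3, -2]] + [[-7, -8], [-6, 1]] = [[2, 0], [-9, -1]]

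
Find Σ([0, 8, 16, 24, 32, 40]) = 120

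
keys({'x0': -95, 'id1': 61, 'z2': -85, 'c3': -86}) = ['x0', 'id1', 'z2', 'c3']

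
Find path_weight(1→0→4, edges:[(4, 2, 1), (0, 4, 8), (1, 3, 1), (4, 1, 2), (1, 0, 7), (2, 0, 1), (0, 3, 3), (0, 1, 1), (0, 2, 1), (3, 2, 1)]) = w(1→0)=7 + w(0→4)=8
= 15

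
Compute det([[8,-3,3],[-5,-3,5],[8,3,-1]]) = (1)*(8)*det([[-3, 5], [3, -1]]) + (-1)*(-3)*det([[-5, 5], [8, -1]]) + (1)*(3)*det([[-5, -3], [8, 3]])
= -96 + -105 + 27
= -174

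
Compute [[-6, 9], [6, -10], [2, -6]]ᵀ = [[-6, 6, 2], [9, -10, -6]]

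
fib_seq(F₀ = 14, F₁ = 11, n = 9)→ F_2 = F_1 + F_0 = 25
F_3 = F_2 + F_1 = 36
F_4 = F_3 + F_2 = 61
...
= [14, 11, 25, 36, 61, 97, 158, 255, 413]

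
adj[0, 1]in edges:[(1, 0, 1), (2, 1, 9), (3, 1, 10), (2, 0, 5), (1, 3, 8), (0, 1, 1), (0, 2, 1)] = 1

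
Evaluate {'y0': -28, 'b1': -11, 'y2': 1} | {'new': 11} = {'y0': -28, 'b1': -11, 'y2': 1, 'new': 11}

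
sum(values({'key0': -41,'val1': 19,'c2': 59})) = 37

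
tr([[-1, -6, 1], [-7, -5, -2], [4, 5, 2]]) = -4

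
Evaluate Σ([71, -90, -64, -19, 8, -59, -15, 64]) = 71 + (-90) + (-64) + (-19) + 8 + (-59) + (-15) + 64
= -104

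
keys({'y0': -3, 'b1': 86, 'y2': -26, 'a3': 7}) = ['y0', 'b1', 'y2', 'a3']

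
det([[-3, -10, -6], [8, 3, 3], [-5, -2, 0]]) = 138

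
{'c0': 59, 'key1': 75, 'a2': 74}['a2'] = 74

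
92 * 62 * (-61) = -347944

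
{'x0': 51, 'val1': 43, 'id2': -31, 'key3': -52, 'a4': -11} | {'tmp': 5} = {'x0': 51, 'val1': 43, 'id2': -31, 'key3': -52, 'a4': -11, 'tmp': 5}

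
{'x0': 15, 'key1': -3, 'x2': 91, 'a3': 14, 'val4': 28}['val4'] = 28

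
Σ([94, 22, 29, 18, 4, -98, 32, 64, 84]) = 249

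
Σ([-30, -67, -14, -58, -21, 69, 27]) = -94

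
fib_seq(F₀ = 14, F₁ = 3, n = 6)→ F_2 = F_1 + F_0 = 17
F_3 = F_2 + F_1 = 20
F_4 = F_3 + F_2 = 37
...
= [14, 3, 17, 20, 37, 57]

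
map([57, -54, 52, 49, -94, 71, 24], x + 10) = 57+10=67, -54+10=-44, 52+10=62, 49+10=59, -94+10=-84, 71+10=81, 24+10=34
= [67, -44, 62, 59, -84, 81, 34]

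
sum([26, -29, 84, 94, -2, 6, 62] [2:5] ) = slice → [84, 94, -2]
84 + 94 + (-2)
= 176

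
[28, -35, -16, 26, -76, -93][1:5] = [-35, -16, 26, -76]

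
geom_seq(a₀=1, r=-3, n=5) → [1, -3, 9, -27, 81]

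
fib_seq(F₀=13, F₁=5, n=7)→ [13, 5, 18, 23, 41, 64, 105]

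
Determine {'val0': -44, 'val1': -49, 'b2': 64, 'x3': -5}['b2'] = 64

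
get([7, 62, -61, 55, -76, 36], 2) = -61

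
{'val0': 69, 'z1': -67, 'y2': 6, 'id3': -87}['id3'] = -87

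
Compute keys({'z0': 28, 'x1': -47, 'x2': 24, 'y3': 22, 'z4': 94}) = ['z0', 'x1', 'x2', 'y3', 'z4']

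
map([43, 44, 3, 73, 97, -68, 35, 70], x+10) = 43+10=53, 44+10=54, 3+10=13, 73+10=83, 97+10=107, -68+10=-58, 35+10=45, 70+10=80
= [53, 54, 13, 83, 107, -58, 45, 80]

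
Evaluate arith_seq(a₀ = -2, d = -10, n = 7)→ a_0 = -2 + 0*-10 = -2
a_1 = -2 + 1*-10 = -12
a_2 = -2 + 2*-10 = -22
...
= [-2, -12, -22, -32, -42, -52, -62]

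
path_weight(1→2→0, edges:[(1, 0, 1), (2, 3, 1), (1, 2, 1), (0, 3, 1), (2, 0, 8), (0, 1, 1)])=w(1→2)=1 + w(2→0)=8
= 9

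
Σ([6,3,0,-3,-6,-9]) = -9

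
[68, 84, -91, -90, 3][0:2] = [68, 84]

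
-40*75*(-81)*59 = 14337000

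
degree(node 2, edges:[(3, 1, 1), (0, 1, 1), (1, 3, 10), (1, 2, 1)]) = 1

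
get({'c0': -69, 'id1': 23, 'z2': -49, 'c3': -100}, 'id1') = 23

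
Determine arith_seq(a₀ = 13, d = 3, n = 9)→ [13, 16, 19, 22, 25, 28, 31, 34, 37]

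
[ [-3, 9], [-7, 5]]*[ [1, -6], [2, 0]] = [[15, 18], [3, 42]]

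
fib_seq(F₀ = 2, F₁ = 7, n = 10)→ [2, 7, 9, 16, 25, 41, 66, 107, 173, 280]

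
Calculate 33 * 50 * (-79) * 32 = -4171200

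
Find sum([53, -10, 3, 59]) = 105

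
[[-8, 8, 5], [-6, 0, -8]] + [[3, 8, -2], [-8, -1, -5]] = [[-5, 16, 3], [-14, -1, -13]]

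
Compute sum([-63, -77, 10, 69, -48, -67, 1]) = (-63) + (-77) + 10 + 69 + (-48) + (-67) + 1
= -175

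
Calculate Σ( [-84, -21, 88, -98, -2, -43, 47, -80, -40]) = (-84) + (-21) + 88 + (-98) + (-2) + (-43) + 47 + (-80) + (-40)
= -233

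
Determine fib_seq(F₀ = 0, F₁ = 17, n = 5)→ F_2 = F_1 + F_0 = 17
F_3 = F_2 + F_1 = 34
F_4 = F_3 + F_2 = 51
= [0, 17, 17, 34, 51]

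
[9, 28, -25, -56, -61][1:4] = [28, -25, -56]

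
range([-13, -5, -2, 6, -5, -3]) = 19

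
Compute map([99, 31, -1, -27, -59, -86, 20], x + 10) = 99+10=109, 31+10=41, -1+10=9, -27+10=-17, -59+10=-49, -86+10=-76, 20+10=30
= [109, 41, 9, -17, -49, -76, 30]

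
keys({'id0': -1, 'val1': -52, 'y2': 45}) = ['id0', 'val1', 'y2']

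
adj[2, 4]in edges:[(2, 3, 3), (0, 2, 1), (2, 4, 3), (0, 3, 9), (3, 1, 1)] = 3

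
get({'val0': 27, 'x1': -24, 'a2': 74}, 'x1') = -24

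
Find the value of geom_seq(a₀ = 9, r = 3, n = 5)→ a_0 = 9*3^0 = 9
a_1 = 9*3^1 = 27
a_2 = 9*3^2 = 81
...
= [9, 27, 81, 243, 729]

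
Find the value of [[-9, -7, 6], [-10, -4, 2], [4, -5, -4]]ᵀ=[[-9, -10, 4], [-7, -4, -5], [6, 2, -4]]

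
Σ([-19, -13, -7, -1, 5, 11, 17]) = -7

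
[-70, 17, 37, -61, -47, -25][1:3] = [17, 37]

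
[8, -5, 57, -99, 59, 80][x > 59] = [80]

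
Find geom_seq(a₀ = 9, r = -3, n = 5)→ [9, -27, 81, -243, 729]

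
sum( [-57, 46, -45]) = -56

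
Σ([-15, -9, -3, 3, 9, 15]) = 0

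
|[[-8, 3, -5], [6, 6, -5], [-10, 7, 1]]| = -706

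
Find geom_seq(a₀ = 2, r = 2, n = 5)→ [2, 4, 8, 16, 32]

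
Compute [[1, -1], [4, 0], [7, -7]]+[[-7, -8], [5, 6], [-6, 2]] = [[-6, -9], [9, 6], [1, -5]]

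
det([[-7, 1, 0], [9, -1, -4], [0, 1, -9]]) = (1)*(-7)*det([[-1, -4], [1, -9]]) + (-1)*(1)*det([[9, -4], [0, -9]]) + (1)*(0)*det([[9, -1], [0, 1]])
= -91 + 81 + 0
= -10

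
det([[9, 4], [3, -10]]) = -102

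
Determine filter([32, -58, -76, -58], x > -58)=[32]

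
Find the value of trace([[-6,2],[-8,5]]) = -1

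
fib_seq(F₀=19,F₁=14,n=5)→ [19, 14, 33, 47, 80]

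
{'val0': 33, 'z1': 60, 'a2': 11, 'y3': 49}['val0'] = 33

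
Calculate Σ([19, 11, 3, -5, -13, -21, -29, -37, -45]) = 19 + 11 + 3 + (-5) + (-13) + (-21) + (-29) + (-37) + (-45)
= -117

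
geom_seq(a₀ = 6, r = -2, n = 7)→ a_0 = 6*(-2)^0 = 6
a_1 = 6*(-2)^1 = -12
a_2 = 6*(-2)^2 = 24
...
= [6, -12, 24, -48, 96, -192, 384]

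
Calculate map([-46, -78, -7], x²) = (-46)²=2116, (-78)²=6084, (-7)²=49
= [2116, 6084, 49]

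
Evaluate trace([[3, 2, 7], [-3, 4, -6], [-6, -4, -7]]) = diagonal: 3 + 4 + (-7)
= 0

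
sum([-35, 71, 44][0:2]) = slice → [-35, 71]
(-35) + 71
= 36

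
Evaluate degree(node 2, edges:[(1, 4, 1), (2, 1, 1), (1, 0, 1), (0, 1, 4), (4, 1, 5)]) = 1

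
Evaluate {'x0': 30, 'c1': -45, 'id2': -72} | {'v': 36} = {'x0': 30, 'c1': -45, 'id2': -72, 'v': 36}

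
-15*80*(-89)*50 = 5340000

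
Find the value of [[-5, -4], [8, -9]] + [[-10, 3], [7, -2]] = [[-15, -1], [15, -11]]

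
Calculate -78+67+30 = 19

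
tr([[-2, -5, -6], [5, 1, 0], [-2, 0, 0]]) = -1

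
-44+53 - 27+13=-5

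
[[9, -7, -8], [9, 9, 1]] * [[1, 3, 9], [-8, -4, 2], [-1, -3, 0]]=C[0][0] = (9)*(1) + (-7)*(-8) + (-8)*(-1) = 73
C[0][1] = (9)*(3) + (-7)*(-4) + (-8)*(-3) = 79
C[0][2] = (9)*(9) + (-7)*(2) + (-8)*(0) = 67
C[1][0] = (9)*(1) + (9)*(-8) + (1)*(-1) = -64
C[1][1] = (9)*(3) + (9)*(-4) + (1)*(-3) = -12
C[1][2] = (9)*(9) + (9)*(2) + (1)*(0) = 99
= [[73, 79, 67], [-64, -12, 99]]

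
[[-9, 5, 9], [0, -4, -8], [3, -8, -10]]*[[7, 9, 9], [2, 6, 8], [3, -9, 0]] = [[-26, -132, -41], [-32, 48, -32], [-25, 69, -37]]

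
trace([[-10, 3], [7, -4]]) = diagonal: (-10) + (-4)
= -14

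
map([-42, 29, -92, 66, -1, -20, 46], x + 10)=[-32, 39, -82, 76, 9, -10, 56]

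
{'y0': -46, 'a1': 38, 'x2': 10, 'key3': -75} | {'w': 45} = {'y0': -46, 'a1': 38, 'x2': 10, 'key3': -75, 'w': 45}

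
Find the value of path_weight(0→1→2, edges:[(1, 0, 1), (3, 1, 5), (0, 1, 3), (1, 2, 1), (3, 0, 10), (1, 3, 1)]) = w(0→1)=3 + w(1→2)=1
= 4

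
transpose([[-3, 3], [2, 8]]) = [[-3, 2], [3, 8]]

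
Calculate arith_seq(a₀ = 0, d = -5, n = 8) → [0, -5, -10, -15, -20, -25, -30, -35]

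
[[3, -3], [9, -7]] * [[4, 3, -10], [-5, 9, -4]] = [[27, -18, -18], [71, -36, -62]]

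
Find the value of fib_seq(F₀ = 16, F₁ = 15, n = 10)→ F_2 = F_1 + F_0 = 31
F_3 = F_2 + F_1 = 46
F_4 = F_3 + F_2 = 77
...
= [16, 15, 31, 46, 77, 123, 200, 323, 523, 846]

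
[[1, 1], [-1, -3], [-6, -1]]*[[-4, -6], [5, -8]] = [[1, -14], [-11, 30], [19, 44]]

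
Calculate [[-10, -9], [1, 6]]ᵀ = [[-10, 1], [-9, 6]]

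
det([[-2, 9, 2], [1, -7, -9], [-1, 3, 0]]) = (1)*(-2)*det([[-7, -9], [3, 0]]) + (-1)*(9)*det([[1, -9], [-1, 0]]) + (1)*(2)*det([[1, -7], [-1, 3]])
= -54 + 81 + -8
= 19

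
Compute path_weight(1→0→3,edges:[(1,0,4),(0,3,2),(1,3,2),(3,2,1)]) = 6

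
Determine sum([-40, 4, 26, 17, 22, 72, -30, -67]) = (-40) + 4 + 26 + 17 + 22 + 72 + (-30) + (-67)
= 4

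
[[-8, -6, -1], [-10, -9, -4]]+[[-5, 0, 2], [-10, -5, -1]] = [[-13, -6, 1], [-20, -14, -5]]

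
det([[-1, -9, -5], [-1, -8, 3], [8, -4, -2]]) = (1)*(-1)*det([[-8, 3], [-4, -2]]) + (-1)*(-9)*det([[-1, 3], [8, -2]]) + (1)*(-5)*det([[-1, -8], [8, -4]])
= -28 + -198 + -340
= -566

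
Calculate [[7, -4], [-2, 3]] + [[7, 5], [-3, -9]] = [[14, 1], [-5, -6]]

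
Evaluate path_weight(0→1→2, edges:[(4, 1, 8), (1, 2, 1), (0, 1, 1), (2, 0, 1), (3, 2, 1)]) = 2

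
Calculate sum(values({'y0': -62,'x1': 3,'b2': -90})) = (-62) + 3 + (-90)
= -149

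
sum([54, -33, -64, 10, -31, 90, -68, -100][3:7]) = 1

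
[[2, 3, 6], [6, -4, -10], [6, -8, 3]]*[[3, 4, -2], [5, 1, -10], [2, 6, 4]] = [[33, 47, -10], [-22, -40, -12], [-16, 34, 80]]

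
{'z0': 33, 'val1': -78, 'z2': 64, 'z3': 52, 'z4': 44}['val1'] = -78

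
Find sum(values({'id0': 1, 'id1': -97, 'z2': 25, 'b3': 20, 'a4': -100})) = 1 + (-97) + 25 + 20 + (-100)
= -151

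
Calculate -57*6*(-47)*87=1398438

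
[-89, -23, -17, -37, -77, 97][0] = -89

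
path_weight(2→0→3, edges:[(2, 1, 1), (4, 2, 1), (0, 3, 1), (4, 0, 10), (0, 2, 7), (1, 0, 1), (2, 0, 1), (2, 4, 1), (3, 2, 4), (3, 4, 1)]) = 2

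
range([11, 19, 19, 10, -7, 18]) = 26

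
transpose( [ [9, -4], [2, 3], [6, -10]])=[[9, 2, 6], [-4, 3, -10]]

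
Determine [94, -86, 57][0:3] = [94, -86, 57]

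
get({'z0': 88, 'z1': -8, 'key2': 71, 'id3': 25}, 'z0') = 88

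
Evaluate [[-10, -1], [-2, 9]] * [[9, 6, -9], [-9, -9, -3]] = [[-81, -51, 93], [-99, -93, -9]]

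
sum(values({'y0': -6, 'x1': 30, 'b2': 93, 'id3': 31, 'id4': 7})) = 155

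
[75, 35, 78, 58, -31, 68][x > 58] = keep x where x > 58: 75✓, 35✗, 78✓, 58✗, -31✗, 68✓
= [75, 78, 68]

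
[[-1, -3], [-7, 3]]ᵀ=[[-1, -7], [-3, 3]]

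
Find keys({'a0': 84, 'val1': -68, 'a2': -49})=['a0', 'val1', 'a2']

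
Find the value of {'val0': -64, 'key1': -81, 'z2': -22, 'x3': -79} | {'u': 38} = {'val0': -64, 'key1': -81, 'z2': -22, 'x3': -79, 'u': 38}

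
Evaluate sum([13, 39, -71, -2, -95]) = -116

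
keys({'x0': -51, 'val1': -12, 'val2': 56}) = ['x0', 'val1', 'val2']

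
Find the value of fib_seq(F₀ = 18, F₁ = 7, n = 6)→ [18, 7, 25, 32, 57, 89]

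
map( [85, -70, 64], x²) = [7225, 4900, 4096]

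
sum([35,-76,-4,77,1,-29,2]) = 35 + (-76) + (-4) + 77 + 1 + (-29) + 2
= 6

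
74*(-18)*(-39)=51948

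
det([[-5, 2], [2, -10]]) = 46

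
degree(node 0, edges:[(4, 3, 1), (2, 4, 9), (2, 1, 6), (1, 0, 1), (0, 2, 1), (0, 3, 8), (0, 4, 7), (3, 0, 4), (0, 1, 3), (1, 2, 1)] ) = 6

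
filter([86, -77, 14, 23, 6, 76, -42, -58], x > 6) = keep x where x > 6: 86✓, -77✗, 14✓, 23✓, 6✗, 76✓, -42✗, -58✗
= [86, 14, 23, 76]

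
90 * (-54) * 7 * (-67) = 2279340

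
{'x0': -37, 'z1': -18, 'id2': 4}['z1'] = -18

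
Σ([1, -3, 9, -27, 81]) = 61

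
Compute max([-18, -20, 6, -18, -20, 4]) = 6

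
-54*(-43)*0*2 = 0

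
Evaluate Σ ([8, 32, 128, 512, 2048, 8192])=10920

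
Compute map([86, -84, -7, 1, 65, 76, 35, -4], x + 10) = [96, -74, 3, 11, 75, 86, 45, 6]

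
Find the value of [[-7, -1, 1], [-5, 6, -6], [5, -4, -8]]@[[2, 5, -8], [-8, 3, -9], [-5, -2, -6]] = C[0][0] = (-7)*(2) + (-1)*(-8) + (1)*(-5) = -11
C[0][1] = (-7)*(5) + (-1)*(3) + (1)*(-2) = -40
C[0][2] = (-7)*(-8) + (-1)*(-9) + (1)*(-6) = 59
C[1][0] = (-5)*(2) + (6)*(-8) + (-6)*(-5) = -28
C[1][1] = (-5)*(5) + (6)*(3) + (-6)*(-2) = 5
C[1][2] = (-5)*(-8) + (6)*(-9) + (-6)*(-6) = 22
... (3 more cells)
= [[-11, -40, 59], [-28, 5, 22], [82, 29, 44]]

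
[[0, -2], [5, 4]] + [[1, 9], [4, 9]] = [[1, 7], [9, 13]]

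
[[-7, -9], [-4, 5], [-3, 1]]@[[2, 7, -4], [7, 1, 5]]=[[-77, -58, -17], [27, -23, 41], [1, -20, 17]]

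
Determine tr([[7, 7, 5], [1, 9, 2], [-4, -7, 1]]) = diagonal: 7 + 9 + 1
= 17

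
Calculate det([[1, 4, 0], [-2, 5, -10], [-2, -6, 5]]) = 85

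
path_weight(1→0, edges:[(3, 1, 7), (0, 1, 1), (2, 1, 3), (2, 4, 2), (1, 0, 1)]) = w(1→0)=1
= 1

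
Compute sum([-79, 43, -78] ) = -114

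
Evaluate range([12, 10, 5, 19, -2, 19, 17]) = 21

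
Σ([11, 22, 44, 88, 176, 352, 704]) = 1397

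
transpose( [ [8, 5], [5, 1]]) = [[8, 5], [5, 1]]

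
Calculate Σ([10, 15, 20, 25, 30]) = 10 + 15 + 20 + 25 + 30
= 100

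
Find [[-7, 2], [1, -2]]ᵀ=[[-7, 1], [2, -2]]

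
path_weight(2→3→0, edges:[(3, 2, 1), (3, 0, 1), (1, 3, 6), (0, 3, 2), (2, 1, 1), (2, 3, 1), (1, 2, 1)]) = w(2→3)=1 + w(3→0)=1
= 2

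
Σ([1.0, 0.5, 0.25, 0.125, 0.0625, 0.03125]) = 1.0 + 0.5 + 0.25 + 0.125 + 0.0625 + 0.03125
= 1.96875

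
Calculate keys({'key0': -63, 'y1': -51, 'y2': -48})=['key0', 'y1', 'y2']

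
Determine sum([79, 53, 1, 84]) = 79 + 53 + 1 + 84
= 217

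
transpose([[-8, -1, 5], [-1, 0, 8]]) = [[-8, -1], [-1, 0], [5, 8]]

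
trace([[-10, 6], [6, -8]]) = -18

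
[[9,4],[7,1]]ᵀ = [[9, 7], [4, 1]]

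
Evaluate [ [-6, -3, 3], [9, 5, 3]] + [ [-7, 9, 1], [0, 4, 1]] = [[-13, 6, 4], [9, 9, 4]]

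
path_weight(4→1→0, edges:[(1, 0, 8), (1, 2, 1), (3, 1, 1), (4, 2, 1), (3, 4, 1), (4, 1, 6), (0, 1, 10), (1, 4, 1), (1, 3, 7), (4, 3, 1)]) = 14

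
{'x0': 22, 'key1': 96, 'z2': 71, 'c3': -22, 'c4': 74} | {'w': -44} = {'x0': 22, 'key1': 96, 'z2': 71, 'c3': -22, 'c4': 74, 'w': -44}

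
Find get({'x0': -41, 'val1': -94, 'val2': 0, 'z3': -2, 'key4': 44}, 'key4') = 44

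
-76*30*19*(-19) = 823080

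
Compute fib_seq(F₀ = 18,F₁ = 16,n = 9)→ F_2 = F_1 + F_0 = 34
F_3 = F_2 + F_1 = 50
F_4 = F_3 + F_2 = 84
...
= [18, 16, 34, 50, 84, 134, 218, 352, 570]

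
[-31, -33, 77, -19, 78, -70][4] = 78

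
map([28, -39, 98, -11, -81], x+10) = 28+10=38, -39+10=-29, 98+10=108, -11+10=-1, -81+10=-71
= [38, -29, 108, -1, -71]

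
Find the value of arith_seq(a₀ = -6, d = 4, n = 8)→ [-6, -2, 2, 6, 10, 14, 18, 22]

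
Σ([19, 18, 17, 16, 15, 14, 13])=19 + 18 + 17 + 16 + 15 + 14 + 13
= 112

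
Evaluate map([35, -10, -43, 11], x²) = (35)²=1225, (-10)²=100, (-43)²=1849, (11)²=121
= [1225, 100, 1849, 121]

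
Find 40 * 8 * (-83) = -26560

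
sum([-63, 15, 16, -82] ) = (-63) + 15 + 16 + (-82)
= -114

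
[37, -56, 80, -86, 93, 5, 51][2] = 80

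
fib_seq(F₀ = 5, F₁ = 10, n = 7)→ [5, 10, 15, 25, 40, 65, 105]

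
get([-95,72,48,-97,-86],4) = -86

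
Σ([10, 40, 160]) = 10 + 40 + 160
= 210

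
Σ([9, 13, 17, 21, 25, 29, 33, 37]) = 184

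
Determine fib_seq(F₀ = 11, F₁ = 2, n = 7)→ F_2 = F_1 + F_0 = 13
F_3 = F_2 + F_1 = 15
F_4 = F_3 + F_2 = 28
...
= [11, 2, 13, 15, 28, 43, 71]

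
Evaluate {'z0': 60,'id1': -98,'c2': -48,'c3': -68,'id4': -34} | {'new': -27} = {'z0': 60, 'id1': -98, 'c2': -48, 'c3': -68, 'id4': -34, 'new': -27}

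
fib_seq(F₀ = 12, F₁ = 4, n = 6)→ [12, 4, 16, 20, 36, 56]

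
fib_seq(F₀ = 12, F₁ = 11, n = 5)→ F_2 = F_1 + F_0 = 23
F_3 = F_2 + F_1 = 34
F_4 = F_3 + F_2 = 57
= [12, 11, 23, 34, 57]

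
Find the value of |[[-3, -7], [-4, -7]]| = -7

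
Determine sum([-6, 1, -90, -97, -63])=(-6) + 1 + (-90) + (-97) + (-63)
= -255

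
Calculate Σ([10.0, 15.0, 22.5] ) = 10.0 + 15.0 + 22.5
= 47.5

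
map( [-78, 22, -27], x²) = (-78)²=6084, (22)²=484, (-27)²=729
= [6084, 484, 729]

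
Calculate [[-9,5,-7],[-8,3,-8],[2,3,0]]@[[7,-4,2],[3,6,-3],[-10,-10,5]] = C[0][0] = (-9)*(7) + (5)*(3) + (-7)*(-10) = 22
C[0][1] = (-9)*(-4) + (5)*(6) + (-7)*(-10) = 136
C[0][2] = (-9)*(2) + (5)*(-3) + (-7)*(5) = -68
C[1][0] = (-8)*(7) + (3)*(3) + (-8)*(-10) = 33
C[1][1] = (-8)*(-4) + (3)*(6) + (-8)*(-10) = 130
C[1][2] = (-8)*(2) + (3)*(-3) + (-8)*(5) = -65
... (3 more cells)
= [[22, 136, -68], [33, 130, -65], [23, 10, -5]]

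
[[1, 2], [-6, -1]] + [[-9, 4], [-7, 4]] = [[-8, 6], [-13, 3]]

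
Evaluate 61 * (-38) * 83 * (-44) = 8465336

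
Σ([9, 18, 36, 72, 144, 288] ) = 567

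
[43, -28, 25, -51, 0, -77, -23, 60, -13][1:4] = [-28, 25, -51]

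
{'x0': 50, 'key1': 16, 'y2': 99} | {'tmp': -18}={'x0': 50, 'key1': 16, 'y2': 99, 'tmp': -18}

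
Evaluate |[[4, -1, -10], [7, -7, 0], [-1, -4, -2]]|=392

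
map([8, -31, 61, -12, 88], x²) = [64, 961, 3721, 144, 7744]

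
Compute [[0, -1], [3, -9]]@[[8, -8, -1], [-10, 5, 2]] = C[0][0] = (0)*(8) + (-1)*(-10) = 10
C[0][1] = (0)*(-8) + (-1)*(5) = -5
C[0][2] = (0)*(-1) + (-1)*(2) = -2
C[1][0] = (3)*(8) + (-9)*(-10) = 114
C[1][1] = (3)*(-8) + (-9)*(5) = -69
C[1][2] = (3)*(-1) + (-9)*(2) = -21
= [[10, -5, -2], [114, -69, -21]]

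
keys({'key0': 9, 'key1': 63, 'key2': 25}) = ['key0', 'key1', 'key2']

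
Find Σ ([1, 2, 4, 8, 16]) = 1 + 2 + 4 + 8 + 16
= 31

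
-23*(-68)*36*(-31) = -1745424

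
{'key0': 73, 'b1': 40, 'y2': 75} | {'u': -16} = {'key0': 73, 'b1': 40, 'y2': 75, 'u': -16}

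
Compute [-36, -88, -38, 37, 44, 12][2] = -38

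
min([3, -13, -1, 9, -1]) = -13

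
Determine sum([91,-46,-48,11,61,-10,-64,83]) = 78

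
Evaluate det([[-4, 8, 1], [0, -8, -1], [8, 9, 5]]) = (1)*(-4)*det([[-8, -1], [9, 5]]) + (-1)*(8)*det([[0, -1], [8, 5]]) + (1)*(1)*det([[0, -8], [8, 9]])
= 124 + -64 + 64
= 124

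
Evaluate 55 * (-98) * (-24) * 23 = 2975280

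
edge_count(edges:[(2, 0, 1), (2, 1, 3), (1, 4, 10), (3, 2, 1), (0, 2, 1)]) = 5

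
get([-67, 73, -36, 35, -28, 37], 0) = -67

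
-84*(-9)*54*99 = 4041576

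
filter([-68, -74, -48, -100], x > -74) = [-68, -48]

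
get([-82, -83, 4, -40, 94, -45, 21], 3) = -40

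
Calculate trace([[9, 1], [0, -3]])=6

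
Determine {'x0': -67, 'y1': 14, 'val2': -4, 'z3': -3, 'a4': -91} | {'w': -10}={'x0': -67, 'y1': 14, 'val2': -4, 'z3': -3, 'a4': -91, 'w': -10}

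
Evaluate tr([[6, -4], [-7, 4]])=10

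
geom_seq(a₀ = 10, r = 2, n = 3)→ [10, 20, 40]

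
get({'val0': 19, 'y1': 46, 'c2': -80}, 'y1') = 46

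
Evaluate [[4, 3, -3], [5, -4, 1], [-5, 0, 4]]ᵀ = [[4, 5, -5], [3, -4, 0], [-3, 1, 4]]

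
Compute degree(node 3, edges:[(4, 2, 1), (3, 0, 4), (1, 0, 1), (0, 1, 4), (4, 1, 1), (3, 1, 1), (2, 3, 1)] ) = incident: (3,0), (3,1), (2,3)
= 3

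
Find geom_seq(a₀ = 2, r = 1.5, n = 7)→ a_0 = 2*1.5^0 = 2.0
a_1 = 2*1.5^1 = 3.0
a_2 = 2*1.5^2 = 4.5
...
= [2.0, 3.0, 4.5, 6.75, 10.125, 15.1875, 22.78125]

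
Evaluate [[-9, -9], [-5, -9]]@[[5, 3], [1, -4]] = C[0][0] = (-9)*(5) + (-9)*(1) = -54
C[0][1] = (-9)*(3) + (-9)*(-4) = 9
C[1][0] = (-5)*(5) + (-9)*(1) = -34
C[1][1] = (-5)*(3) + (-9)*(-4) = 21
= [[-54, 9], [-34, 21]]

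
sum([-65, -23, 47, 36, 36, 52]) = (-65) + (-23) + 47 + 36 + 36 + 52
= 83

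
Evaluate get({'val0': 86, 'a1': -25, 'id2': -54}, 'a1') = -25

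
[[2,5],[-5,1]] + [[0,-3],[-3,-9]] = [[2, 2], [-8, -8]]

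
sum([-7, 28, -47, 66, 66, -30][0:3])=slice → [-7, 28, -47]
(-7) + 28 + (-47)
= -26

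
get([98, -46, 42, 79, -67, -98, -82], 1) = -46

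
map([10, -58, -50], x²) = (10)²=100, (-58)²=3364, (-50)²=2500
= [100, 3364, 2500]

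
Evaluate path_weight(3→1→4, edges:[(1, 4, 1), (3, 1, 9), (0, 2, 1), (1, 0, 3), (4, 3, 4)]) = w(3→1)=9 + w(1→4)=1
= 10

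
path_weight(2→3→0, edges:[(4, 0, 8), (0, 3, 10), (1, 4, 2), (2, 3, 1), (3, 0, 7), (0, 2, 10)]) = w(2→3)=1 + w(3→0)=7
= 8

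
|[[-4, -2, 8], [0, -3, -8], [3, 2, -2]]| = 32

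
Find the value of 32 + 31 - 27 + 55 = 91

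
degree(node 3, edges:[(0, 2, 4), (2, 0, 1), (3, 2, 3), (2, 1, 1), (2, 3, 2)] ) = 2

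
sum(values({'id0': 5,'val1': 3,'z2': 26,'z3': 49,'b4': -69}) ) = 5 + 3 + 26 + 49 + (-69)
= 14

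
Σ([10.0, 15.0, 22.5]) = 47.5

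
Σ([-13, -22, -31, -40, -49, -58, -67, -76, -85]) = (-13) + (-22) + (-31) + (-40) + (-49) + (-58) + (-67) + (-76) + (-85)
= -441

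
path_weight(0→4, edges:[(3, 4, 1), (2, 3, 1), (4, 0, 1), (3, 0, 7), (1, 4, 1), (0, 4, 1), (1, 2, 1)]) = w(0→4)=1
= 1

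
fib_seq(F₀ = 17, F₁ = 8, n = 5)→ F_2 = F_1 + F_0 = 25
F_3 = F_2 + F_1 = 33
F_4 = F_3 + F_2 = 58
= [17, 8, 25, 33, 58]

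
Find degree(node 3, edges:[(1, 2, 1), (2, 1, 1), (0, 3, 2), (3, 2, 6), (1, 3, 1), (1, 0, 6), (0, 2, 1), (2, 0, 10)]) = 3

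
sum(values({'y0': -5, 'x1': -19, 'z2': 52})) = 28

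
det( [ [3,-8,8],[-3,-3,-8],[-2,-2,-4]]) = -44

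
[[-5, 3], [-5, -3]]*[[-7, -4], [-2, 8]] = C[0][0] = (-5)*(-7) + (3)*(-2) = 29
C[0][1] = (-5)*(-4) + (3)*(8) = 44
C[1][0] = (-5)*(-7) + (-3)*(-2) = 41
C[1][1] = (-5)*(-4) + (-3)*(8) = -4
= [[29, 44], [41, -4]]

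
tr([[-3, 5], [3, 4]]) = 1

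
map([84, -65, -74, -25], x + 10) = [94, -55, -64, -15]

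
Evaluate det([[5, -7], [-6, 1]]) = (5)*(1) - (-7)*(-6)
= -37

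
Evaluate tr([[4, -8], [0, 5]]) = diagonal: 4 + 5
= 9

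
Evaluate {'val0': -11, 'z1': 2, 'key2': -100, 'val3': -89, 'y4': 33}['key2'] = -100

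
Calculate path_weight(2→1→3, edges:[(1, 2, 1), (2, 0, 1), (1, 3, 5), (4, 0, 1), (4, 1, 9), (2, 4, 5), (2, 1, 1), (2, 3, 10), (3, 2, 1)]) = 6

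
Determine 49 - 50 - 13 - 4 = -18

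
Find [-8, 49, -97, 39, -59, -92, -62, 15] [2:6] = [-97, 39, -59, -92]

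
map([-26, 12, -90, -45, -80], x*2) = [-52, 24, -180, -90, -160]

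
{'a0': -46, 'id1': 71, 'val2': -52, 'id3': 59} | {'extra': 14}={'a0': -46, 'id1': 71, 'val2': -52, 'id3': 59, 'extra': 14}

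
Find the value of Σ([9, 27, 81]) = 117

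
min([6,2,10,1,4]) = 1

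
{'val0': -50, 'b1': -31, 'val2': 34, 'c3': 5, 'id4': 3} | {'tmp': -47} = {'val0': -50, 'b1': -31, 'val2': 34, 'c3': 5, 'id4': 3, 'tmp': -47}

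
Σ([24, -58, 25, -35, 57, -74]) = 24 + (-58) + 25 + (-35) + 57 + (-74)
= -61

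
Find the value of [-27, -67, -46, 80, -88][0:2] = [-27, -67]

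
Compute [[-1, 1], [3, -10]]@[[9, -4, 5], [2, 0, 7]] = [[-7, 4, 2], [7, -12, -55]]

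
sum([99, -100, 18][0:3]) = 17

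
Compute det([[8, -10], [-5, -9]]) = -122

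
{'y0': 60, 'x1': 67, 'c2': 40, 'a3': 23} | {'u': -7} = {'y0': 60, 'x1': 67, 'c2': 40, 'a3': 23, 'u': -7}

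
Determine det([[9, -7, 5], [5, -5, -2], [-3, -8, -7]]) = -391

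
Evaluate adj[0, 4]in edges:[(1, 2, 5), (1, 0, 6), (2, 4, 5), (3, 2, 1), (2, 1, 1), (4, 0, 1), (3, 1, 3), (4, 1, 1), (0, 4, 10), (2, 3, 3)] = 10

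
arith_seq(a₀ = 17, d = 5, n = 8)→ [17, 22, 27, 32, 37, 42, 47, 52]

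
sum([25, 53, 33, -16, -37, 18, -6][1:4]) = slice → [53, 33, -16]
53 + 33 + (-16)
= 70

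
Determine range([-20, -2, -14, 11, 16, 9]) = 36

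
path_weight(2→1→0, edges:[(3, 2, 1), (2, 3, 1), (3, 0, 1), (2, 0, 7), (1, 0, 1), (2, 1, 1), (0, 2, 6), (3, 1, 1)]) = w(2→1)=1 + w(1→0)=1
= 2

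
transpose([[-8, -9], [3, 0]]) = [[-8, 3], [-9, 0]]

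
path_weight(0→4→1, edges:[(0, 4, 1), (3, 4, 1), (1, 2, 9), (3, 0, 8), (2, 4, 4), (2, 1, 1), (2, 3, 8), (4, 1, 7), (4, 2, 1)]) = w(0→4)=1 + w(4→1)=7
= 8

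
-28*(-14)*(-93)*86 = -3135216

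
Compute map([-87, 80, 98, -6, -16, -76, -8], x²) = (-87)²=7569, (80)²=6400, (98)²=9604, (-6)²=36, (-16)²=256, (-76)²=5776, (-8)²=64
= [7569, 6400, 9604, 36, 256, 5776, 64]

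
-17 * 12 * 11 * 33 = -74052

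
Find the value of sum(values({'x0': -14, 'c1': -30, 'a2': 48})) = (-14) + (-30) + 48
= 4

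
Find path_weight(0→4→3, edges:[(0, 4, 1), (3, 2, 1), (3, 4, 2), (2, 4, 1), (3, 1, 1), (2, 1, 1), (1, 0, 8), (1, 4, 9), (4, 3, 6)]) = 7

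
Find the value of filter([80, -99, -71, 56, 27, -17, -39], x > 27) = keep x where x > 27: 80✓, -99✗, -71✗, 56✓, 27✗, -17✗, -39✗
= [80, 56]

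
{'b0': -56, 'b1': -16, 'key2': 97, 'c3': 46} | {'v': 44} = {'b0': -56, 'b1': -16, 'key2': 97, 'c3': 46, 'v': 44}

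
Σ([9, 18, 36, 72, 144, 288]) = 567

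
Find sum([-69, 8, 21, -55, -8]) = -103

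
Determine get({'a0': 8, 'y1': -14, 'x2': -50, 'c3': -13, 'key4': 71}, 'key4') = 71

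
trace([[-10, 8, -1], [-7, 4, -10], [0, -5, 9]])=diagonal: (-10) + 4 + 9
= 3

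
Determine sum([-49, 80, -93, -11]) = -73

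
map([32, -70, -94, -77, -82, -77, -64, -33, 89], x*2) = [64, -140, -188, -154, -164, -154, -128, -66, 178]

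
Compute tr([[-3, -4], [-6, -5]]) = -8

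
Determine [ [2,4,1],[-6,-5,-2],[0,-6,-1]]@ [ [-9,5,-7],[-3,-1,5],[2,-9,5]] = [[-28, -3, 11], [65, -7, 7], [16, 15, -35]]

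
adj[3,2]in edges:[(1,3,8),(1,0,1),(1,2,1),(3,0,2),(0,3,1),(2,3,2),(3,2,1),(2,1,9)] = 1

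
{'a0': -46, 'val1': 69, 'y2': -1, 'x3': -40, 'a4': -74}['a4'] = -74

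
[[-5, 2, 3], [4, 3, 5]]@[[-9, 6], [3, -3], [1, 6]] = [[54, -18], [-22, 45]]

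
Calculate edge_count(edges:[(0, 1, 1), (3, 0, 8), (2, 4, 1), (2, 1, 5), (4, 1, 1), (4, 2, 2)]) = 6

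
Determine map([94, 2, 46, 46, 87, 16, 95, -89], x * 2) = 94*2=188, 2*2=4, 46*2=92, 46*2=92, 87*2=174, 16*2=32, 95*2=190, -89*2=-178
= [188, 4, 92, 92, 174, 32, 190, -178]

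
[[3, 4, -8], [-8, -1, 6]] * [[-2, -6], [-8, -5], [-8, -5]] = [[26, 2], [-24, 23]]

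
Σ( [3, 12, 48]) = 3 + 12 + 48
= 63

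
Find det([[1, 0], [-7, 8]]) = 8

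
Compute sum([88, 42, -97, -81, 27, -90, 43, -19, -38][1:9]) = -213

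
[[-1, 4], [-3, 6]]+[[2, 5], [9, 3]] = [[1, 9], [6, 9]]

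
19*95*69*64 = 7970880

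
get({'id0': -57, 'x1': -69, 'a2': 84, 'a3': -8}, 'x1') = -69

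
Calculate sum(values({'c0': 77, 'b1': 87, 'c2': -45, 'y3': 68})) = 187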